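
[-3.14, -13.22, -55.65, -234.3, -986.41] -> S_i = -3.14*4.21^i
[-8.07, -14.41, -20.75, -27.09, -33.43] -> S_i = -8.07 + -6.34*i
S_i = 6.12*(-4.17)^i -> [6.12, -25.52, 106.42, -443.77, 1850.53]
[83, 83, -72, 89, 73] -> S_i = Random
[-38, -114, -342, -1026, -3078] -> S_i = -38*3^i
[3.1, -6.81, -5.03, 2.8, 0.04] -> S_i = Random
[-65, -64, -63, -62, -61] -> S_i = -65 + 1*i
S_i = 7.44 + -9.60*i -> [7.44, -2.16, -11.76, -21.36, -30.96]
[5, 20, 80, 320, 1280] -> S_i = 5*4^i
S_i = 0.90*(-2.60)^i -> [0.9, -2.34, 6.08, -15.82, 41.13]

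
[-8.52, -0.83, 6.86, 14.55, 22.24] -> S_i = -8.52 + 7.69*i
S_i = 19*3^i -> [19, 57, 171, 513, 1539]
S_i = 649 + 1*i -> [649, 650, 651, 652, 653]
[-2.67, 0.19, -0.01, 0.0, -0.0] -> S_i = -2.67*(-0.07)^i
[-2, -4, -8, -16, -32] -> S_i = -2*2^i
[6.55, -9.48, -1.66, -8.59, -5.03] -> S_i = Random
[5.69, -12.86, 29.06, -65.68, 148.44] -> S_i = 5.69*(-2.26)^i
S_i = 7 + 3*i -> [7, 10, 13, 16, 19]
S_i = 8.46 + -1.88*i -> [8.46, 6.58, 4.7, 2.82, 0.94]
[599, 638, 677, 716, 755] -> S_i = 599 + 39*i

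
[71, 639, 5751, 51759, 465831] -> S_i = 71*9^i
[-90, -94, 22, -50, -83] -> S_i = Random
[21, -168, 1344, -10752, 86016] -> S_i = 21*-8^i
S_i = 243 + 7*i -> [243, 250, 257, 264, 271]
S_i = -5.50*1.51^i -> [-5.5, -8.3, -12.54, -18.94, -28.59]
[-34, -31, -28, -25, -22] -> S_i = -34 + 3*i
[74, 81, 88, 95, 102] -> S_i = 74 + 7*i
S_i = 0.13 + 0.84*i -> [0.13, 0.97, 1.81, 2.65, 3.49]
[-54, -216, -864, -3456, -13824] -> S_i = -54*4^i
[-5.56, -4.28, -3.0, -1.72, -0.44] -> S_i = -5.56 + 1.28*i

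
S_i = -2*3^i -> [-2, -6, -18, -54, -162]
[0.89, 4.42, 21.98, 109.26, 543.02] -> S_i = 0.89*4.97^i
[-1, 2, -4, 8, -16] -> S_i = -1*-2^i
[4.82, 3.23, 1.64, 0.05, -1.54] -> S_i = 4.82 + -1.59*i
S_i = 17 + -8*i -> [17, 9, 1, -7, -15]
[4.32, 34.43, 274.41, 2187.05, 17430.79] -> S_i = 4.32*7.97^i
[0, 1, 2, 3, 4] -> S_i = 0 + 1*i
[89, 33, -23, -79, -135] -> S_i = 89 + -56*i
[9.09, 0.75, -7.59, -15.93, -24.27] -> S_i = 9.09 + -8.34*i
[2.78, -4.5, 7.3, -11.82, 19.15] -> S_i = 2.78*(-1.62)^i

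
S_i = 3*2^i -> [3, 6, 12, 24, 48]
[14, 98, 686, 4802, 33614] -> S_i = 14*7^i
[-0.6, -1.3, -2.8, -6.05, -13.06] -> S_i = -0.60*2.16^i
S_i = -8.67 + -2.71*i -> [-8.67, -11.38, -14.09, -16.8, -19.51]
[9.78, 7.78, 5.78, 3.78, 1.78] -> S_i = 9.78 + -2.00*i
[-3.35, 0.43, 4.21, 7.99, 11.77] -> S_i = -3.35 + 3.78*i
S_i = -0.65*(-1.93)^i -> [-0.65, 1.25, -2.42, 4.67, -9.02]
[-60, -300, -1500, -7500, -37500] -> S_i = -60*5^i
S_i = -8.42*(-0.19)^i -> [-8.42, 1.6, -0.3, 0.06, -0.01]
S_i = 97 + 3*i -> [97, 100, 103, 106, 109]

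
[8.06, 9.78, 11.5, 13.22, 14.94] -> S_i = 8.06 + 1.72*i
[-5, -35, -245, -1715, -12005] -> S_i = -5*7^i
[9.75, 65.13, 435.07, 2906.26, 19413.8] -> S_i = 9.75*6.68^i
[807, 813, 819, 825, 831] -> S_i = 807 + 6*i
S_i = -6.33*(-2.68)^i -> [-6.33, 16.96, -45.46, 121.85, -326.54]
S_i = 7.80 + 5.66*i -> [7.8, 13.46, 19.12, 24.78, 30.44]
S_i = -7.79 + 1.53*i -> [-7.79, -6.26, -4.73, -3.2, -1.67]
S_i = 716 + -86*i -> [716, 630, 544, 458, 372]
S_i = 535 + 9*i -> [535, 544, 553, 562, 571]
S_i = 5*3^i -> [5, 15, 45, 135, 405]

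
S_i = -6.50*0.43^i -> [-6.5, -2.8, -1.2, -0.52, -0.22]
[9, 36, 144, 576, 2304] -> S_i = 9*4^i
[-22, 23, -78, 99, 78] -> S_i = Random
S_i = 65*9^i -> [65, 585, 5265, 47385, 426465]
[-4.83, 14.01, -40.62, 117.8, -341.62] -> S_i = -4.83*(-2.90)^i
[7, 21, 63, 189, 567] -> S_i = 7*3^i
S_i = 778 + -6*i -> [778, 772, 766, 760, 754]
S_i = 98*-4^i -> [98, -392, 1568, -6272, 25088]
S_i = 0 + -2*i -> [0, -2, -4, -6, -8]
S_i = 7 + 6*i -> [7, 13, 19, 25, 31]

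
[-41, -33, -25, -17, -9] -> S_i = -41 + 8*i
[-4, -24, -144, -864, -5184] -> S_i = -4*6^i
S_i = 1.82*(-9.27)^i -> [1.82, -16.87, 156.4, -1449.81, 13439.72]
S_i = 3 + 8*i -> [3, 11, 19, 27, 35]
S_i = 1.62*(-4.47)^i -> [1.62, -7.24, 32.37, -144.69, 646.76]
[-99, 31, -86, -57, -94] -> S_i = Random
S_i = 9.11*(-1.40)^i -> [9.11, -12.75, 17.86, -25.0, 35.0]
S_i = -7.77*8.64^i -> [-7.77, -67.13, -580.03, -5011.44, -43298.81]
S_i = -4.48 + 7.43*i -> [-4.48, 2.95, 10.38, 17.81, 25.24]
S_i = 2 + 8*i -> [2, 10, 18, 26, 34]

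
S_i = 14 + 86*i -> [14, 100, 186, 272, 358]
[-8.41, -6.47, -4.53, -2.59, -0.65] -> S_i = -8.41 + 1.94*i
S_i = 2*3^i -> [2, 6, 18, 54, 162]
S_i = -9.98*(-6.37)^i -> [-9.98, 63.57, -404.96, 2579.58, -16431.92]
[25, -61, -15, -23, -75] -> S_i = Random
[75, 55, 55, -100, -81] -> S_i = Random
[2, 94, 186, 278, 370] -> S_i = 2 + 92*i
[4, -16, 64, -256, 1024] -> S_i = 4*-4^i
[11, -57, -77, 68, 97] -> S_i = Random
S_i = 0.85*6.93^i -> [0.85, 5.89, 40.82, 282.89, 1960.43]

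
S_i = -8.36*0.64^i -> [-8.36, -5.35, -3.42, -2.19, -1.4]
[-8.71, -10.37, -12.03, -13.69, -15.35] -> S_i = -8.71 + -1.66*i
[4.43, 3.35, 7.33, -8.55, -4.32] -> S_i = Random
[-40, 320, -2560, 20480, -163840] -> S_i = -40*-8^i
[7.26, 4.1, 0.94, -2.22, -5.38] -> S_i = 7.26 + -3.16*i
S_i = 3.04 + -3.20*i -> [3.04, -0.16, -3.36, -6.56, -9.76]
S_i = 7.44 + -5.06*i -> [7.44, 2.38, -2.68, -7.74, -12.8]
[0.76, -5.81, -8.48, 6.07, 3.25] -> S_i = Random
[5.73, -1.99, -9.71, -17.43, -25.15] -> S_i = 5.73 + -7.72*i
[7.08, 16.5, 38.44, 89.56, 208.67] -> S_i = 7.08*2.33^i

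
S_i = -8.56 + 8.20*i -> [-8.56, -0.36, 7.84, 16.04, 24.24]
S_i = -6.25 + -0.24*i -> [-6.25, -6.49, -6.73, -6.97, -7.21]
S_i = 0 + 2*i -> [0, 2, 4, 6, 8]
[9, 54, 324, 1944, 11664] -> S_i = 9*6^i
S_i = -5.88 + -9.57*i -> [-5.88, -15.45, -25.02, -34.59, -44.16]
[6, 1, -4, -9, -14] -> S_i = 6 + -5*i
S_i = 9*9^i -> [9, 81, 729, 6561, 59049]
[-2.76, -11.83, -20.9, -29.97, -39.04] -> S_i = -2.76 + -9.07*i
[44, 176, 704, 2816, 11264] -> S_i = 44*4^i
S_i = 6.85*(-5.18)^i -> [6.85, -35.48, 183.8, -952.09, 4931.85]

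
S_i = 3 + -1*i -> [3, 2, 1, 0, -1]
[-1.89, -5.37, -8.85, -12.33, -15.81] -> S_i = -1.89 + -3.48*i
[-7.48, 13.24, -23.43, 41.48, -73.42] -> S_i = -7.48*(-1.77)^i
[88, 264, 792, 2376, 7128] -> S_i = 88*3^i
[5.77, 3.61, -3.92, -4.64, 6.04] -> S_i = Random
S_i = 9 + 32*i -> [9, 41, 73, 105, 137]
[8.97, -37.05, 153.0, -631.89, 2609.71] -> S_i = 8.97*(-4.13)^i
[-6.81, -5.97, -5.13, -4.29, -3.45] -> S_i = -6.81 + 0.84*i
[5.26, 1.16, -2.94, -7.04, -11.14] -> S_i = 5.26 + -4.10*i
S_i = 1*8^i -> [1, 8, 64, 512, 4096]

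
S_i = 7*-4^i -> [7, -28, 112, -448, 1792]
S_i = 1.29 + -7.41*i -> [1.29, -6.12, -13.53, -20.94, -28.35]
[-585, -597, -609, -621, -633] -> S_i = -585 + -12*i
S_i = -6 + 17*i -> [-6, 11, 28, 45, 62]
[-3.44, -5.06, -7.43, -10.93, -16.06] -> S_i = -3.44*1.47^i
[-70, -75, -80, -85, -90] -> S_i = -70 + -5*i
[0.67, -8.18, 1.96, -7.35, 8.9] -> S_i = Random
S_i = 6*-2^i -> [6, -12, 24, -48, 96]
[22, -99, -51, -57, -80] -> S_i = Random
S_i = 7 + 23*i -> [7, 30, 53, 76, 99]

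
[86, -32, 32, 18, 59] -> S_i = Random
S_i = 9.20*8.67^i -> [9.2, 79.76, 691.55, 5995.77, 51983.34]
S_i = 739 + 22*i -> [739, 761, 783, 805, 827]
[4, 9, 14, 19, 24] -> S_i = 4 + 5*i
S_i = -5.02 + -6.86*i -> [-5.02, -11.88, -18.74, -25.6, -32.46]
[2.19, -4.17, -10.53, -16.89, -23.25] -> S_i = 2.19 + -6.36*i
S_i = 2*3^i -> [2, 6, 18, 54, 162]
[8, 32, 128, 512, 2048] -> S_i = 8*4^i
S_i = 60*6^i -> [60, 360, 2160, 12960, 77760]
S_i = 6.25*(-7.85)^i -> [6.25, -49.06, 385.14, -3023.35, 23733.33]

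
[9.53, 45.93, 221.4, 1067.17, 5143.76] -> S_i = 9.53*4.82^i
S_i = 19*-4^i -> [19, -76, 304, -1216, 4864]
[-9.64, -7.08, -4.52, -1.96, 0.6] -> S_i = -9.64 + 2.56*i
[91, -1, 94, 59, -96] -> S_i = Random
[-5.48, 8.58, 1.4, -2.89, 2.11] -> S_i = Random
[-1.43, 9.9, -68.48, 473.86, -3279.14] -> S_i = -1.43*(-6.92)^i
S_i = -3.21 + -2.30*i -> [-3.21, -5.51, -7.81, -10.11, -12.41]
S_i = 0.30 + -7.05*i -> [0.3, -6.75, -13.8, -20.85, -27.9]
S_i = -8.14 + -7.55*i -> [-8.14, -15.69, -23.24, -30.79, -38.34]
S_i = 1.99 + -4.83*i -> [1.99, -2.84, -7.67, -12.5, -17.33]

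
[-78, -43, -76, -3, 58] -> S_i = Random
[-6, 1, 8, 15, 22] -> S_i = -6 + 7*i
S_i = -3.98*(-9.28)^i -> [-3.98, 36.93, -342.75, 3180.73, -29517.19]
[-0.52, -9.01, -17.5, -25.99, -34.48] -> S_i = -0.52 + -8.49*i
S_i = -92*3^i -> [-92, -276, -828, -2484, -7452]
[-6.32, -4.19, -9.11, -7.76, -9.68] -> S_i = Random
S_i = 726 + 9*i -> [726, 735, 744, 753, 762]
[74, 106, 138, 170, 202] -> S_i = 74 + 32*i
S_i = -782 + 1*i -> [-782, -781, -780, -779, -778]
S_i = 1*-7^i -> [1, -7, 49, -343, 2401]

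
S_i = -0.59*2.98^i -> [-0.59, -1.76, -5.24, -15.61, -46.53]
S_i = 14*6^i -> [14, 84, 504, 3024, 18144]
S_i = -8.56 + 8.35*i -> [-8.56, -0.21, 8.14, 16.49, 24.84]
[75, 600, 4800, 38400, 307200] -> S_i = 75*8^i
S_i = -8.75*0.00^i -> [-8.75, -0.0, -0.0, -0.0, -0.0]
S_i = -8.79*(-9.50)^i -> [-8.79, 83.5, -793.3, 7536.33, -71595.1]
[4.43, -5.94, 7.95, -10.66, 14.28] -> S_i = 4.43*(-1.34)^i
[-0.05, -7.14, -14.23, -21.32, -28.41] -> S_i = -0.05 + -7.09*i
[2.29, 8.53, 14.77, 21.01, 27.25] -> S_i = 2.29 + 6.24*i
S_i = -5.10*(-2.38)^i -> [-5.1, 12.14, -28.89, 68.75, -163.64]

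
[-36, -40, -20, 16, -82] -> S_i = Random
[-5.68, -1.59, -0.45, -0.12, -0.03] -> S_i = -5.68*0.28^i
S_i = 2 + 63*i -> [2, 65, 128, 191, 254]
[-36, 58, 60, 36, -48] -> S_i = Random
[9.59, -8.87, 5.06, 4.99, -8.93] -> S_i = Random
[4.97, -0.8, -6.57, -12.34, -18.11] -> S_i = 4.97 + -5.77*i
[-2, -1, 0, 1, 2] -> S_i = -2 + 1*i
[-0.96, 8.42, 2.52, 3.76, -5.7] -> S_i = Random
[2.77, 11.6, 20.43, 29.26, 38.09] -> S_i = 2.77 + 8.83*i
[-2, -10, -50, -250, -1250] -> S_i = -2*5^i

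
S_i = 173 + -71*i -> [173, 102, 31, -40, -111]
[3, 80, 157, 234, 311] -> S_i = 3 + 77*i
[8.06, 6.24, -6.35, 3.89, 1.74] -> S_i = Random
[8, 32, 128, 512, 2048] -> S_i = 8*4^i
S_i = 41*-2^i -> [41, -82, 164, -328, 656]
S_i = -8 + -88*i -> [-8, -96, -184, -272, -360]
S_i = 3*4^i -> [3, 12, 48, 192, 768]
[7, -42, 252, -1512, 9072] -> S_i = 7*-6^i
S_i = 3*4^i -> [3, 12, 48, 192, 768]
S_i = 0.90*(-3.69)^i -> [0.9, -3.32, 12.25, -45.22, 166.86]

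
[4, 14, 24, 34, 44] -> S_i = 4 + 10*i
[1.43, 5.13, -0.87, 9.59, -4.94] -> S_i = Random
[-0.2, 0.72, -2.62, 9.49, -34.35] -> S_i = -0.20*(-3.62)^i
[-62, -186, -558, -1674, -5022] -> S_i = -62*3^i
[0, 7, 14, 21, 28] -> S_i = 0 + 7*i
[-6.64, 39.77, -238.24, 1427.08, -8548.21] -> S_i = -6.64*(-5.99)^i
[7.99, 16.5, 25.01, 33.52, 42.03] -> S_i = 7.99 + 8.51*i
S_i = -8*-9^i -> [-8, 72, -648, 5832, -52488]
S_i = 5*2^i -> [5, 10, 20, 40, 80]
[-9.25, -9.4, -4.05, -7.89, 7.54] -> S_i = Random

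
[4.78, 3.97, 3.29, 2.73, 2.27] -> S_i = 4.78*0.83^i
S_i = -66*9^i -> [-66, -594, -5346, -48114, -433026]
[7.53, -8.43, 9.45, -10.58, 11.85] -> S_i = 7.53*(-1.12)^i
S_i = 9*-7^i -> [9, -63, 441, -3087, 21609]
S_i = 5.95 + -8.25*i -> [5.95, -2.3, -10.55, -18.8, -27.05]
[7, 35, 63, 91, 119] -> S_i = 7 + 28*i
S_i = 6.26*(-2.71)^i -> [6.26, -16.96, 45.97, -124.59, 337.64]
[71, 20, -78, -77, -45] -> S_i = Random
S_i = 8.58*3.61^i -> [8.58, 30.97, 111.82, 403.65, 1457.19]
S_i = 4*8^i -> [4, 32, 256, 2048, 16384]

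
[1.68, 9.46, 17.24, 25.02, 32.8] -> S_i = 1.68 + 7.78*i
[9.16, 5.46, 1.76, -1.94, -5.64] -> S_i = 9.16 + -3.70*i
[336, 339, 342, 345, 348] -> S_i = 336 + 3*i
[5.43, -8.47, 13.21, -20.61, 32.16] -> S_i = 5.43*(-1.56)^i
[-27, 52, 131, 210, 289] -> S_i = -27 + 79*i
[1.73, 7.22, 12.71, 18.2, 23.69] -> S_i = 1.73 + 5.49*i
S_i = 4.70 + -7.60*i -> [4.7, -2.9, -10.5, -18.1, -25.7]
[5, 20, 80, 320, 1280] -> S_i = 5*4^i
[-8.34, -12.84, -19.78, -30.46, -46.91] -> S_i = -8.34*1.54^i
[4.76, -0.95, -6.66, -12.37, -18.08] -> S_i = 4.76 + -5.71*i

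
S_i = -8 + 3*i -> [-8, -5, -2, 1, 4]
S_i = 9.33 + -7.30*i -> [9.33, 2.03, -5.27, -12.57, -19.87]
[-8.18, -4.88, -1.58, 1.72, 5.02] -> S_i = -8.18 + 3.30*i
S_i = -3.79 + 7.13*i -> [-3.79, 3.34, 10.47, 17.6, 24.73]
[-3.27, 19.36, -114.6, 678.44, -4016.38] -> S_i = -3.27*(-5.92)^i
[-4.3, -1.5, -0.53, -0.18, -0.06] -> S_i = -4.30*0.35^i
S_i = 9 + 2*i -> [9, 11, 13, 15, 17]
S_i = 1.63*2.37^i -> [1.63, 3.86, 9.16, 21.7, 51.43]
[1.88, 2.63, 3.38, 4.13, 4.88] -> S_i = 1.88 + 0.75*i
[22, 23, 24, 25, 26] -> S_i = 22 + 1*i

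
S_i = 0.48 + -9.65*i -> [0.48, -9.17, -18.82, -28.47, -38.12]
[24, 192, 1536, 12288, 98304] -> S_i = 24*8^i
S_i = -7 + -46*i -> [-7, -53, -99, -145, -191]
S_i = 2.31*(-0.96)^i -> [2.31, -2.22, 2.13, -2.04, 1.96]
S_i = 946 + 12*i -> [946, 958, 970, 982, 994]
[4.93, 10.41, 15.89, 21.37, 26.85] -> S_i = 4.93 + 5.48*i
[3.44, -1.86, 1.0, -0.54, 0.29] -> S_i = 3.44*(-0.54)^i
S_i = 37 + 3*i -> [37, 40, 43, 46, 49]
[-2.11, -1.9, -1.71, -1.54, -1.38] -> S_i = -2.11*0.90^i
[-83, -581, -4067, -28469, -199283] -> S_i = -83*7^i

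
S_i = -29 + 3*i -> [-29, -26, -23, -20, -17]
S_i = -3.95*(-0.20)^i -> [-3.95, 0.79, -0.16, 0.03, -0.01]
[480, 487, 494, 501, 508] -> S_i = 480 + 7*i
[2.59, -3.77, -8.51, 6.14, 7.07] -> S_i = Random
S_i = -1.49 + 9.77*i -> [-1.49, 8.28, 18.05, 27.82, 37.59]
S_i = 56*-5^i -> [56, -280, 1400, -7000, 35000]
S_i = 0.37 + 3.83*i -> [0.37, 4.2, 8.03, 11.86, 15.69]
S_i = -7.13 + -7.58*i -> [-7.13, -14.71, -22.29, -29.87, -37.45]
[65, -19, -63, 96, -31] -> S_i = Random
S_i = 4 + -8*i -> [4, -4, -12, -20, -28]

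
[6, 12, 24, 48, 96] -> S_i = 6*2^i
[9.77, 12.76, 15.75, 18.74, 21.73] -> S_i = 9.77 + 2.99*i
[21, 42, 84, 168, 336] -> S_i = 21*2^i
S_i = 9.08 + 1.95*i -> [9.08, 11.03, 12.98, 14.93, 16.88]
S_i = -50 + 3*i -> [-50, -47, -44, -41, -38]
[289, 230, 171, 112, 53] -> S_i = 289 + -59*i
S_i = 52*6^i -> [52, 312, 1872, 11232, 67392]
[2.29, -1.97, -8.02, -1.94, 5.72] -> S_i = Random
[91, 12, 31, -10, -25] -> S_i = Random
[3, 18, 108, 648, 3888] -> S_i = 3*6^i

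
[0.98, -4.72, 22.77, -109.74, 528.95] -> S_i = 0.98*(-4.82)^i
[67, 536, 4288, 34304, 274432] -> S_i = 67*8^i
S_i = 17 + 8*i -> [17, 25, 33, 41, 49]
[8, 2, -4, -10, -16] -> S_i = 8 + -6*i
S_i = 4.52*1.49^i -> [4.52, 6.73, 10.03, 14.95, 22.28]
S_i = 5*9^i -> [5, 45, 405, 3645, 32805]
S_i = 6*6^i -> [6, 36, 216, 1296, 7776]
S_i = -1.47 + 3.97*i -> [-1.47, 2.5, 6.47, 10.44, 14.41]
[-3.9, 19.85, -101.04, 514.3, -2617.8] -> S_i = -3.90*(-5.09)^i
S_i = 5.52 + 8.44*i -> [5.52, 13.96, 22.4, 30.84, 39.28]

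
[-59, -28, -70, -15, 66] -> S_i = Random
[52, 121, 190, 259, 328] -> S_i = 52 + 69*i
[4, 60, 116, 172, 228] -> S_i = 4 + 56*i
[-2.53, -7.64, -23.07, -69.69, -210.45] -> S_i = -2.53*3.02^i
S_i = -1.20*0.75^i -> [-1.2, -0.9, -0.68, -0.51, -0.38]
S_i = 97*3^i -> [97, 291, 873, 2619, 7857]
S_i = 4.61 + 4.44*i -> [4.61, 9.05, 13.49, 17.93, 22.37]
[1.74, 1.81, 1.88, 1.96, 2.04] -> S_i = 1.74*1.04^i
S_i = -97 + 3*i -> [-97, -94, -91, -88, -85]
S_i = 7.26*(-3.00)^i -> [7.26, -21.78, 65.34, -196.02, 588.06]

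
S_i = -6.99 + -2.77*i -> [-6.99, -9.76, -12.53, -15.3, -18.07]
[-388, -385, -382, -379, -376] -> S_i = -388 + 3*i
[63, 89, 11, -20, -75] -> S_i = Random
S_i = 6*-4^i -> [6, -24, 96, -384, 1536]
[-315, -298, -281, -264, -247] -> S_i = -315 + 17*i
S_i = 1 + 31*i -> [1, 32, 63, 94, 125]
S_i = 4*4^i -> [4, 16, 64, 256, 1024]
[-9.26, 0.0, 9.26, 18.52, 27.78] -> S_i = -9.26 + 9.26*i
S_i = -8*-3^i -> [-8, 24, -72, 216, -648]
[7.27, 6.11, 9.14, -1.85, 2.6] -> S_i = Random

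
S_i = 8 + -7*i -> [8, 1, -6, -13, -20]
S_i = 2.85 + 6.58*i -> [2.85, 9.43, 16.01, 22.59, 29.17]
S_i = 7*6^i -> [7, 42, 252, 1512, 9072]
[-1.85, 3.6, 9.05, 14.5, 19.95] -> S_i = -1.85 + 5.45*i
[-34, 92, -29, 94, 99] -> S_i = Random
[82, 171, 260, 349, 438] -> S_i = 82 + 89*i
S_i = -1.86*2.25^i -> [-1.86, -4.19, -9.42, -21.19, -47.67]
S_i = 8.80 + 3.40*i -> [8.8, 12.2, 15.6, 19.0, 22.4]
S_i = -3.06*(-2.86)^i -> [-3.06, 8.75, -25.03, 71.58, -204.73]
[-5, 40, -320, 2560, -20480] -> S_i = -5*-8^i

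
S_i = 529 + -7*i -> [529, 522, 515, 508, 501]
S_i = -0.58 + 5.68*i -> [-0.58, 5.1, 10.78, 16.46, 22.14]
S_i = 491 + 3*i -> [491, 494, 497, 500, 503]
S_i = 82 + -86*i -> [82, -4, -90, -176, -262]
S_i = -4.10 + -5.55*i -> [-4.1, -9.65, -15.2, -20.75, -26.3]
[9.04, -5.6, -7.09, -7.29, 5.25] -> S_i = Random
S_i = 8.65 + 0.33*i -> [8.65, 8.98, 9.31, 9.64, 9.97]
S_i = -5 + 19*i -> [-5, 14, 33, 52, 71]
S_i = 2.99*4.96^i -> [2.99, 14.83, 73.56, 364.85, 1809.66]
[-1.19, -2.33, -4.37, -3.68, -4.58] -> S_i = Random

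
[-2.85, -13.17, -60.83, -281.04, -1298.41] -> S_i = -2.85*4.62^i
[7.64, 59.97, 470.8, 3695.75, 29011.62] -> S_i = 7.64*7.85^i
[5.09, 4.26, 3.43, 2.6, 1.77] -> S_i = 5.09 + -0.83*i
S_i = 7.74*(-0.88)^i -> [7.74, -6.81, 5.99, -5.27, 4.64]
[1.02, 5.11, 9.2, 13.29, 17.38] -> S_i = 1.02 + 4.09*i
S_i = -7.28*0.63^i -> [-7.28, -4.59, -2.89, -1.82, -1.15]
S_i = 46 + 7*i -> [46, 53, 60, 67, 74]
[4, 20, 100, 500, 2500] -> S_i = 4*5^i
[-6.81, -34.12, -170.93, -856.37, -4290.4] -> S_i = -6.81*5.01^i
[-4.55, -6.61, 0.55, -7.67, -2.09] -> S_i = Random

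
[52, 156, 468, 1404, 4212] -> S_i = 52*3^i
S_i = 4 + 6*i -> [4, 10, 16, 22, 28]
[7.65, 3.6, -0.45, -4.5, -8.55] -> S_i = 7.65 + -4.05*i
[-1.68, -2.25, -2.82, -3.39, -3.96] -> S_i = -1.68 + -0.57*i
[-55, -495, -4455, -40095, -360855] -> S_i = -55*9^i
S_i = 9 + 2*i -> [9, 11, 13, 15, 17]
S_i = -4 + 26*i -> [-4, 22, 48, 74, 100]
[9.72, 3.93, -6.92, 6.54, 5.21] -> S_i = Random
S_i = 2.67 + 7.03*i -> [2.67, 9.7, 16.73, 23.76, 30.79]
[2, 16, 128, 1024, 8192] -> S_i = 2*8^i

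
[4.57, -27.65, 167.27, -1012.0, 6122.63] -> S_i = 4.57*(-6.05)^i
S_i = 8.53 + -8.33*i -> [8.53, 0.2, -8.13, -16.46, -24.79]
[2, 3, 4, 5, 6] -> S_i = 2 + 1*i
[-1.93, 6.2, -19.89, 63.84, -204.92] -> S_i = -1.93*(-3.21)^i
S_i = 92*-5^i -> [92, -460, 2300, -11500, 57500]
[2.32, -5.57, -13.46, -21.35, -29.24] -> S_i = 2.32 + -7.89*i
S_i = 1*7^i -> [1, 7, 49, 343, 2401]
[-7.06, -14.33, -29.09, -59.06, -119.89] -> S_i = -7.06*2.03^i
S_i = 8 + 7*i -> [8, 15, 22, 29, 36]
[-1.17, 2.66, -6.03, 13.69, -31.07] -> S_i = -1.17*(-2.27)^i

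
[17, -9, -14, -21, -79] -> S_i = Random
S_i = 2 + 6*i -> [2, 8, 14, 20, 26]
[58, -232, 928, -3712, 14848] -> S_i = 58*-4^i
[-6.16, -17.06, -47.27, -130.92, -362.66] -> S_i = -6.16*2.77^i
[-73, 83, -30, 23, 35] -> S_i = Random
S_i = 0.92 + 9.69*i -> [0.92, 10.61, 20.3, 29.99, 39.68]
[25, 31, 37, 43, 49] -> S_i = 25 + 6*i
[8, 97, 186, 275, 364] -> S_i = 8 + 89*i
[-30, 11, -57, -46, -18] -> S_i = Random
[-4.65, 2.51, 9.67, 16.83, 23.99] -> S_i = -4.65 + 7.16*i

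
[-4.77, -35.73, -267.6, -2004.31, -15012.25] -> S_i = -4.77*7.49^i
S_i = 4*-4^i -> [4, -16, 64, -256, 1024]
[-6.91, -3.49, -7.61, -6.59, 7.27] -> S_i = Random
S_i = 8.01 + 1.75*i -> [8.01, 9.76, 11.51, 13.26, 15.01]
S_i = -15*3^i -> [-15, -45, -135, -405, -1215]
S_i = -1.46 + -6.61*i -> [-1.46, -8.07, -14.68, -21.29, -27.9]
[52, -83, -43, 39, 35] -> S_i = Random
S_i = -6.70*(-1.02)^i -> [-6.7, 6.83, -6.97, 7.11, -7.25]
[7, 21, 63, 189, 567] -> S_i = 7*3^i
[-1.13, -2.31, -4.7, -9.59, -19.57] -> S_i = -1.13*2.04^i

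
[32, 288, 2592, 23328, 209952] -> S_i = 32*9^i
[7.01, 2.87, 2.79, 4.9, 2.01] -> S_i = Random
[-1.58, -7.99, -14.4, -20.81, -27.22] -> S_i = -1.58 + -6.41*i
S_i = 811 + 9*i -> [811, 820, 829, 838, 847]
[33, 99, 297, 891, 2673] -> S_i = 33*3^i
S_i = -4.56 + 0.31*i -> [-4.56, -4.25, -3.94, -3.63, -3.32]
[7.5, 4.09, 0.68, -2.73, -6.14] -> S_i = 7.50 + -3.41*i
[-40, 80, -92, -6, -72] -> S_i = Random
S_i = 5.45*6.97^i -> [5.45, 37.99, 264.77, 1845.42, 12862.57]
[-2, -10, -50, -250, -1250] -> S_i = -2*5^i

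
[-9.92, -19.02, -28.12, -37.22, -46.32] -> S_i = -9.92 + -9.10*i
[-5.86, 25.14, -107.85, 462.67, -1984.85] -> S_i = -5.86*(-4.29)^i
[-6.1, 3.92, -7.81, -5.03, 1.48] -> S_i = Random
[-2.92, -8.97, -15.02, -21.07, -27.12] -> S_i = -2.92 + -6.05*i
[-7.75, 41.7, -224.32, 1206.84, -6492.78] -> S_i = -7.75*(-5.38)^i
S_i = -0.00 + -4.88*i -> [-0.0, -4.88, -9.76, -14.64, -19.52]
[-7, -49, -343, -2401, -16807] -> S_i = -7*7^i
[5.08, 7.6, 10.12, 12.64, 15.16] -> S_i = 5.08 + 2.52*i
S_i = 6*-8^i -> [6, -48, 384, -3072, 24576]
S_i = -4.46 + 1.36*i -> [-4.46, -3.1, -1.74, -0.38, 0.98]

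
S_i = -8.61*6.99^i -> [-8.61, -60.18, -420.69, -2940.59, -20554.73]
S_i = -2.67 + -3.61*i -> [-2.67, -6.28, -9.89, -13.5, -17.11]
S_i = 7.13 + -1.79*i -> [7.13, 5.34, 3.55, 1.76, -0.03]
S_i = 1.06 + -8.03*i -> [1.06, -6.97, -15.0, -23.03, -31.06]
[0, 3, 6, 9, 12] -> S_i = 0 + 3*i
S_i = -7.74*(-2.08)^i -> [-7.74, 16.1, -33.49, 69.65, -144.88]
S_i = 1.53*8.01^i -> [1.53, 12.26, 98.16, 786.3, 6298.27]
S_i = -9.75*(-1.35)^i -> [-9.75, 13.16, -17.77, 23.99, -32.38]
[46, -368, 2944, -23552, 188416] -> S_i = 46*-8^i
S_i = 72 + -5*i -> [72, 67, 62, 57, 52]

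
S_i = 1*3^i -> [1, 3, 9, 27, 81]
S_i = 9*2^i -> [9, 18, 36, 72, 144]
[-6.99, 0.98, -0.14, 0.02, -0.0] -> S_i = -6.99*(-0.14)^i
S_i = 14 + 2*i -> [14, 16, 18, 20, 22]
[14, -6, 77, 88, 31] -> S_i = Random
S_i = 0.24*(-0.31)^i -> [0.24, -0.07, 0.02, -0.01, 0.0]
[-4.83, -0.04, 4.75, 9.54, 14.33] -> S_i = -4.83 + 4.79*i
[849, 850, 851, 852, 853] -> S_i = 849 + 1*i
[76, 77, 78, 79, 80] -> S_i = 76 + 1*i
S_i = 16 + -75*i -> [16, -59, -134, -209, -284]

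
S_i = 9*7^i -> [9, 63, 441, 3087, 21609]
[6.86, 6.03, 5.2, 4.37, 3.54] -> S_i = 6.86 + -0.83*i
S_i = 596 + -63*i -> [596, 533, 470, 407, 344]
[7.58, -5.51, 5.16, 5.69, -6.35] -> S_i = Random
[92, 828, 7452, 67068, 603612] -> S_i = 92*9^i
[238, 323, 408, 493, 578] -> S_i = 238 + 85*i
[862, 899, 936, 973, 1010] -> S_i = 862 + 37*i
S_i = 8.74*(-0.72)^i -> [8.74, -6.29, 4.53, -3.26, 2.35]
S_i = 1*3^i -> [1, 3, 9, 27, 81]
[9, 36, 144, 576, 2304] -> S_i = 9*4^i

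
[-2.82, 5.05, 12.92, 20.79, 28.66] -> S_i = -2.82 + 7.87*i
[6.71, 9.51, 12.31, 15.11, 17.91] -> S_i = 6.71 + 2.80*i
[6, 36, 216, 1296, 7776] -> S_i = 6*6^i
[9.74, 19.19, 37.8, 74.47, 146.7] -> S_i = 9.74*1.97^i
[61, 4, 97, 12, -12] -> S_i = Random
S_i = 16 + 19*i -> [16, 35, 54, 73, 92]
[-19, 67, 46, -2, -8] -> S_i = Random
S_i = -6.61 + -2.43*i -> [-6.61, -9.04, -11.47, -13.9, -16.33]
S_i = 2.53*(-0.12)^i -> [2.53, -0.3, 0.04, -0.0, 0.0]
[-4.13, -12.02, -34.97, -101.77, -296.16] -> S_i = -4.13*2.91^i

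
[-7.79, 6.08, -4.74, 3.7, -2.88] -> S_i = -7.79*(-0.78)^i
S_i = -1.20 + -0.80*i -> [-1.2, -2.0, -2.8, -3.6, -4.4]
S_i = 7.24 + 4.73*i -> [7.24, 11.97, 16.7, 21.43, 26.16]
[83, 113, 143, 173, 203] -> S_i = 83 + 30*i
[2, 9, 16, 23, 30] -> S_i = 2 + 7*i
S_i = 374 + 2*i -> [374, 376, 378, 380, 382]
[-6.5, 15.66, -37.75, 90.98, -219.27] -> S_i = -6.50*(-2.41)^i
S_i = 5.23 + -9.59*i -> [5.23, -4.36, -13.95, -23.54, -33.13]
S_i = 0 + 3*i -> [0, 3, 6, 9, 12]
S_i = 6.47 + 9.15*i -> [6.47, 15.62, 24.77, 33.92, 43.07]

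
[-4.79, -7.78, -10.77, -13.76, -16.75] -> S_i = -4.79 + -2.99*i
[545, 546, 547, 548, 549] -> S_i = 545 + 1*i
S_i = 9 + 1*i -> [9, 10, 11, 12, 13]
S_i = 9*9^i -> [9, 81, 729, 6561, 59049]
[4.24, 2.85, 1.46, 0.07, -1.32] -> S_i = 4.24 + -1.39*i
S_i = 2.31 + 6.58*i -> [2.31, 8.89, 15.47, 22.05, 28.63]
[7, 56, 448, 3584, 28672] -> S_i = 7*8^i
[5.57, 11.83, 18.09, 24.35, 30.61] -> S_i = 5.57 + 6.26*i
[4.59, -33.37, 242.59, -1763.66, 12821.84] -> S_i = 4.59*(-7.27)^i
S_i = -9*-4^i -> [-9, 36, -144, 576, -2304]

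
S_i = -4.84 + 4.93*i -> [-4.84, 0.09, 5.02, 9.95, 14.88]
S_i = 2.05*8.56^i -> [2.05, 17.55, 150.21, 1285.81, 11006.49]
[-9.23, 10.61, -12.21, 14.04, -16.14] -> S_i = -9.23*(-1.15)^i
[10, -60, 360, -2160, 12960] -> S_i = 10*-6^i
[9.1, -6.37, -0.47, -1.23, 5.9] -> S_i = Random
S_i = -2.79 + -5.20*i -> [-2.79, -7.99, -13.19, -18.39, -23.59]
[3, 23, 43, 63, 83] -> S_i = 3 + 20*i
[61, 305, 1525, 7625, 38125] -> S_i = 61*5^i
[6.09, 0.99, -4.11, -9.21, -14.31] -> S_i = 6.09 + -5.10*i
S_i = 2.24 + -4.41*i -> [2.24, -2.17, -6.58, -10.99, -15.4]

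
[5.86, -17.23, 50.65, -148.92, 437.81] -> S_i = 5.86*(-2.94)^i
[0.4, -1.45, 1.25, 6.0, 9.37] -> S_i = Random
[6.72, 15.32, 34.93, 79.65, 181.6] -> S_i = 6.72*2.28^i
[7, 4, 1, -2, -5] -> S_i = 7 + -3*i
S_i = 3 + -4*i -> [3, -1, -5, -9, -13]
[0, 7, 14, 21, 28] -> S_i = 0 + 7*i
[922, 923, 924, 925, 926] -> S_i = 922 + 1*i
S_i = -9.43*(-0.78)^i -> [-9.43, 7.36, -5.74, 4.48, -3.49]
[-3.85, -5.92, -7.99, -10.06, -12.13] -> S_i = -3.85 + -2.07*i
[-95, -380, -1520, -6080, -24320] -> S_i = -95*4^i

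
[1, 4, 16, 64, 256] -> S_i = 1*4^i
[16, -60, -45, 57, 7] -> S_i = Random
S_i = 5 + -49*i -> [5, -44, -93, -142, -191]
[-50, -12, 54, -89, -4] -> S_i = Random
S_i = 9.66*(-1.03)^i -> [9.66, -9.95, 10.25, -10.56, 10.87]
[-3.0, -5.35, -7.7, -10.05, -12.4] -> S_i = -3.00 + -2.35*i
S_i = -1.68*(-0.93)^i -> [-1.68, 1.56, -1.45, 1.35, -1.26]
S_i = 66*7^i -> [66, 462, 3234, 22638, 158466]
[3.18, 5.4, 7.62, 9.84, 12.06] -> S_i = 3.18 + 2.22*i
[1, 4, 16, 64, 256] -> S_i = 1*4^i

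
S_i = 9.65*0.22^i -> [9.65, 2.12, 0.47, 0.1, 0.02]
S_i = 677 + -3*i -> [677, 674, 671, 668, 665]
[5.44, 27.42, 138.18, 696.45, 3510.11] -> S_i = 5.44*5.04^i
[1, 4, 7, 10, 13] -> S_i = 1 + 3*i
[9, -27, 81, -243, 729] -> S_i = 9*-3^i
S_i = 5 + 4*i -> [5, 9, 13, 17, 21]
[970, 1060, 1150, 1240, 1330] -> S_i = 970 + 90*i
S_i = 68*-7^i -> [68, -476, 3332, -23324, 163268]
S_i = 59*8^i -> [59, 472, 3776, 30208, 241664]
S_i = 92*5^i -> [92, 460, 2300, 11500, 57500]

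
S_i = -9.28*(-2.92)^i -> [-9.28, 27.1, -79.12, 231.04, -674.65]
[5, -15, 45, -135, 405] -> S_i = 5*-3^i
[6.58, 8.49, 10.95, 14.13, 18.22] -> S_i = 6.58*1.29^i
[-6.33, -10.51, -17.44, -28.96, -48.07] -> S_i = -6.33*1.66^i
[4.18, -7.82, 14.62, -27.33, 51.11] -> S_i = 4.18*(-1.87)^i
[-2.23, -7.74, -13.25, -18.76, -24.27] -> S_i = -2.23 + -5.51*i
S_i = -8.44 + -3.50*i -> [-8.44, -11.94, -15.44, -18.94, -22.44]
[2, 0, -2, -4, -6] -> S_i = 2 + -2*i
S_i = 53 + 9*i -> [53, 62, 71, 80, 89]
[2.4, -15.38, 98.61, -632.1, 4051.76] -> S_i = 2.40*(-6.41)^i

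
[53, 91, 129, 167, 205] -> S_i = 53 + 38*i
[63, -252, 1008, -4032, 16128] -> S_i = 63*-4^i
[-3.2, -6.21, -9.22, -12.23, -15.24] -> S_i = -3.20 + -3.01*i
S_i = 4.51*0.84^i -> [4.51, 3.79, 3.18, 2.67, 2.25]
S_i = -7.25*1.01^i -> [-7.25, -7.32, -7.4, -7.47, -7.54]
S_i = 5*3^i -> [5, 15, 45, 135, 405]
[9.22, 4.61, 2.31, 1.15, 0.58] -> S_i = 9.22*0.50^i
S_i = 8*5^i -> [8, 40, 200, 1000, 5000]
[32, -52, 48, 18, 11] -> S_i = Random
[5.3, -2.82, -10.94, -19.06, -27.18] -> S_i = 5.30 + -8.12*i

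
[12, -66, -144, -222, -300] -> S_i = 12 + -78*i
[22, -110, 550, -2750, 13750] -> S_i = 22*-5^i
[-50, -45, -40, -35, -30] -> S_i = -50 + 5*i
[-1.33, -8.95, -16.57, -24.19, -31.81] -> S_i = -1.33 + -7.62*i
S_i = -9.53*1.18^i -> [-9.53, -11.25, -13.27, -15.66, -18.48]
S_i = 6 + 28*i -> [6, 34, 62, 90, 118]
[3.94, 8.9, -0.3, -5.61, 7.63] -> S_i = Random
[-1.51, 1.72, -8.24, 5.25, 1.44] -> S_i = Random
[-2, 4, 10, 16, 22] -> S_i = -2 + 6*i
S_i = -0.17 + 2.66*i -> [-0.17, 2.49, 5.15, 7.81, 10.47]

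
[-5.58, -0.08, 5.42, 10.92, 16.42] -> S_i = -5.58 + 5.50*i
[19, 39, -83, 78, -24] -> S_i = Random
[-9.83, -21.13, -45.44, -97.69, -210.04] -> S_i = -9.83*2.15^i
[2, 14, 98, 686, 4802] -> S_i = 2*7^i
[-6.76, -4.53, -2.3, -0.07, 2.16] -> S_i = -6.76 + 2.23*i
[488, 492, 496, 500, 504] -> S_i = 488 + 4*i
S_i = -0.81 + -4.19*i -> [-0.81, -5.0, -9.19, -13.38, -17.57]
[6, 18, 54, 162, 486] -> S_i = 6*3^i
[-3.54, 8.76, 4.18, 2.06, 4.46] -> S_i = Random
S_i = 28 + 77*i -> [28, 105, 182, 259, 336]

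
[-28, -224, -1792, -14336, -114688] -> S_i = -28*8^i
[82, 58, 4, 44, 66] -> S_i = Random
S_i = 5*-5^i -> [5, -25, 125, -625, 3125]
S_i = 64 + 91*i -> [64, 155, 246, 337, 428]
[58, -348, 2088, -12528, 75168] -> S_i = 58*-6^i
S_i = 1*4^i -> [1, 4, 16, 64, 256]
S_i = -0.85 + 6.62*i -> [-0.85, 5.77, 12.39, 19.01, 25.63]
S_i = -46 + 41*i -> [-46, -5, 36, 77, 118]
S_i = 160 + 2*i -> [160, 162, 164, 166, 168]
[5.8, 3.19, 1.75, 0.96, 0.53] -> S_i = 5.80*0.55^i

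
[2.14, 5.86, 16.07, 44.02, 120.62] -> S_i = 2.14*2.74^i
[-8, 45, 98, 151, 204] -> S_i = -8 + 53*i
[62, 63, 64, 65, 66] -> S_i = 62 + 1*i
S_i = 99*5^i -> [99, 495, 2475, 12375, 61875]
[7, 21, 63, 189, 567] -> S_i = 7*3^i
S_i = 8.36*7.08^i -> [8.36, 59.19, 419.06, 2966.92, 21005.8]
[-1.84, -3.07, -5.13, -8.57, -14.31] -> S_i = -1.84*1.67^i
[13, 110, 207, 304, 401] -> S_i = 13 + 97*i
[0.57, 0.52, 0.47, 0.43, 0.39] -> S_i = 0.57*0.91^i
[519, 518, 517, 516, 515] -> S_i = 519 + -1*i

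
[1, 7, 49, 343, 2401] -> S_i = 1*7^i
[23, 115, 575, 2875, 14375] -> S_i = 23*5^i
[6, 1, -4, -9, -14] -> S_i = 6 + -5*i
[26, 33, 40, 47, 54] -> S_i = 26 + 7*i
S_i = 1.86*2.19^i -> [1.86, 4.07, 8.92, 19.54, 42.78]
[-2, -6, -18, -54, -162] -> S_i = -2*3^i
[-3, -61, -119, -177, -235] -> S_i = -3 + -58*i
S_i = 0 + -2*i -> [0, -2, -4, -6, -8]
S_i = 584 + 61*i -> [584, 645, 706, 767, 828]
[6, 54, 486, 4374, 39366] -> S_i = 6*9^i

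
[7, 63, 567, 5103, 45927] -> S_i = 7*9^i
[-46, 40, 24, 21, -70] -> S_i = Random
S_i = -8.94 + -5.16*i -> [-8.94, -14.1, -19.26, -24.42, -29.58]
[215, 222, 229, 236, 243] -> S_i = 215 + 7*i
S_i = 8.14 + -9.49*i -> [8.14, -1.35, -10.84, -20.33, -29.82]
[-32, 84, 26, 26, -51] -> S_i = Random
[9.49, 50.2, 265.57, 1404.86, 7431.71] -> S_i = 9.49*5.29^i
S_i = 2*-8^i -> [2, -16, 128, -1024, 8192]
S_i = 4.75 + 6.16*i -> [4.75, 10.91, 17.07, 23.23, 29.39]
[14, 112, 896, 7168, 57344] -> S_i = 14*8^i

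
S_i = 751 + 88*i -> [751, 839, 927, 1015, 1103]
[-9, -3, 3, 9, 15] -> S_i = -9 + 6*i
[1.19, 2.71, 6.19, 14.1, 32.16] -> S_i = 1.19*2.28^i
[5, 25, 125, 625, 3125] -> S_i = 5*5^i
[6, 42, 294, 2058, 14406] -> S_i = 6*7^i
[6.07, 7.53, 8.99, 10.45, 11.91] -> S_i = 6.07 + 1.46*i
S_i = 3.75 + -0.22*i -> [3.75, 3.53, 3.31, 3.09, 2.87]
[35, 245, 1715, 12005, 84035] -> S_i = 35*7^i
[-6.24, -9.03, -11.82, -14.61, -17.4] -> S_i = -6.24 + -2.79*i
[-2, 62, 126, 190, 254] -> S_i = -2 + 64*i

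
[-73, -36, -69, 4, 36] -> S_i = Random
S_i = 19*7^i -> [19, 133, 931, 6517, 45619]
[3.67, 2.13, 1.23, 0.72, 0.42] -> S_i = 3.67*0.58^i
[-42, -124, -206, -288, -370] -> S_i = -42 + -82*i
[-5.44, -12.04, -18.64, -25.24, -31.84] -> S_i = -5.44 + -6.60*i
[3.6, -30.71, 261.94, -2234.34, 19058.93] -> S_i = 3.60*(-8.53)^i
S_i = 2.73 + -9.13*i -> [2.73, -6.4, -15.53, -24.66, -33.79]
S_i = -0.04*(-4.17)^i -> [-0.04, 0.17, -0.7, 2.9, -12.09]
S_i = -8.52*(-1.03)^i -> [-8.52, 8.78, -9.04, 9.31, -9.59]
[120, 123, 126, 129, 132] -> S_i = 120 + 3*i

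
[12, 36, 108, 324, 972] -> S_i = 12*3^i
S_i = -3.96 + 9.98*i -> [-3.96, 6.02, 16.0, 25.98, 35.96]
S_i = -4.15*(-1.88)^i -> [-4.15, 7.8, -14.67, 27.58, -51.84]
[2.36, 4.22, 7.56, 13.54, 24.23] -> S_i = 2.36*1.79^i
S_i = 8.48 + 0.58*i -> [8.48, 9.06, 9.64, 10.22, 10.8]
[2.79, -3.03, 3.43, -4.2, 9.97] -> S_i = Random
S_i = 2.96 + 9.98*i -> [2.96, 12.94, 22.92, 32.9, 42.88]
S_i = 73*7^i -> [73, 511, 3577, 25039, 175273]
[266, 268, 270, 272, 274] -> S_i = 266 + 2*i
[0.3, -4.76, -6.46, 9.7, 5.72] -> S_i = Random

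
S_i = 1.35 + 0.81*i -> [1.35, 2.16, 2.97, 3.78, 4.59]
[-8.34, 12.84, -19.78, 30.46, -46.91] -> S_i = -8.34*(-1.54)^i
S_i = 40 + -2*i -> [40, 38, 36, 34, 32]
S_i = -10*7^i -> [-10, -70, -490, -3430, -24010]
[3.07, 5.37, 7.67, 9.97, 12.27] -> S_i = 3.07 + 2.30*i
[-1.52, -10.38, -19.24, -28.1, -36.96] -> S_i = -1.52 + -8.86*i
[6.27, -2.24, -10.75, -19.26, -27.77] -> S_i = 6.27 + -8.51*i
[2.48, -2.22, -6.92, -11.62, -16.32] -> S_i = 2.48 + -4.70*i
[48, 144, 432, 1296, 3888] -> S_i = 48*3^i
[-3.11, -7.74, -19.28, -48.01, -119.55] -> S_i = -3.11*2.49^i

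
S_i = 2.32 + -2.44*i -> [2.32, -0.12, -2.56, -5.0, -7.44]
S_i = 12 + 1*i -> [12, 13, 14, 15, 16]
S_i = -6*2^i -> [-6, -12, -24, -48, -96]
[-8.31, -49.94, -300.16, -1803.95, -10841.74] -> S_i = -8.31*6.01^i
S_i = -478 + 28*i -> [-478, -450, -422, -394, -366]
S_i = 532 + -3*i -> [532, 529, 526, 523, 520]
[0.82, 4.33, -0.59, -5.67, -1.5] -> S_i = Random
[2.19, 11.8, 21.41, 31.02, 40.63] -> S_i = 2.19 + 9.61*i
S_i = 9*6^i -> [9, 54, 324, 1944, 11664]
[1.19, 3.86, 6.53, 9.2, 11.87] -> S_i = 1.19 + 2.67*i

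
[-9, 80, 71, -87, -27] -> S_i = Random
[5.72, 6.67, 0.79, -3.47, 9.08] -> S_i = Random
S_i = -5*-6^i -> [-5, 30, -180, 1080, -6480]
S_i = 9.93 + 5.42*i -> [9.93, 15.35, 20.77, 26.19, 31.61]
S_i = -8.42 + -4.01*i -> [-8.42, -12.43, -16.44, -20.45, -24.46]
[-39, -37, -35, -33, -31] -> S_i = -39 + 2*i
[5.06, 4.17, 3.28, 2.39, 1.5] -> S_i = 5.06 + -0.89*i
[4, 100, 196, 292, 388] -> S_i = 4 + 96*i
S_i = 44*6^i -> [44, 264, 1584, 9504, 57024]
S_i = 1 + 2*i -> [1, 3, 5, 7, 9]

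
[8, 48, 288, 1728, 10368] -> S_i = 8*6^i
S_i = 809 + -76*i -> [809, 733, 657, 581, 505]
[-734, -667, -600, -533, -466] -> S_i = -734 + 67*i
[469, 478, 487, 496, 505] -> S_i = 469 + 9*i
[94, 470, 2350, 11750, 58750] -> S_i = 94*5^i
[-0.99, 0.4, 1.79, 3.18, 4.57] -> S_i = -0.99 + 1.39*i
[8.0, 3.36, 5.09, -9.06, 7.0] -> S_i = Random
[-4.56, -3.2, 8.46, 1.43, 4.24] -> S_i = Random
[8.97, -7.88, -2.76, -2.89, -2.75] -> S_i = Random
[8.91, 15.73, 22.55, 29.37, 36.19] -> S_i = 8.91 + 6.82*i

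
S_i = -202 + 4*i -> [-202, -198, -194, -190, -186]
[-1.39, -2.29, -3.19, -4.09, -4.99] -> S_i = -1.39 + -0.90*i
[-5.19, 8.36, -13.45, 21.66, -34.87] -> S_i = -5.19*(-1.61)^i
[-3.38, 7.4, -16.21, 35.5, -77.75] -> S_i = -3.38*(-2.19)^i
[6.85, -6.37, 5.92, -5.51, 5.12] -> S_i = 6.85*(-0.93)^i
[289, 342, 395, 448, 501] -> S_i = 289 + 53*i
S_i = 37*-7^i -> [37, -259, 1813, -12691, 88837]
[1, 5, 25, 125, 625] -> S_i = 1*5^i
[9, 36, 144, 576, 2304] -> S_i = 9*4^i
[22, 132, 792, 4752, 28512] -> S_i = 22*6^i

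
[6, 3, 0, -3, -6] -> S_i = 6 + -3*i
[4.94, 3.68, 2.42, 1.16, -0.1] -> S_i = 4.94 + -1.26*i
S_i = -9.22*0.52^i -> [-9.22, -4.79, -2.49, -1.3, -0.67]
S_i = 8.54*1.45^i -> [8.54, 12.38, 17.96, 26.04, 37.75]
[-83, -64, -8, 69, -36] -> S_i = Random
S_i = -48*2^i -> [-48, -96, -192, -384, -768]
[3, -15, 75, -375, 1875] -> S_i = 3*-5^i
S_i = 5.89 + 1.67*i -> [5.89, 7.56, 9.23, 10.9, 12.57]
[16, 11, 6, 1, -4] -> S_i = 16 + -5*i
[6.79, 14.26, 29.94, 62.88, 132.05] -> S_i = 6.79*2.10^i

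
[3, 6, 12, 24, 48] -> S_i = 3*2^i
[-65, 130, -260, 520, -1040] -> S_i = -65*-2^i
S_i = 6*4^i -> [6, 24, 96, 384, 1536]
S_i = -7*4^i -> [-7, -28, -112, -448, -1792]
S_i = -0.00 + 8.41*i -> [0.0, 8.41, 16.82, 25.23, 33.64]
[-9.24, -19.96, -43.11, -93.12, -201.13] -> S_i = -9.24*2.16^i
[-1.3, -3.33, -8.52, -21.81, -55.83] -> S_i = -1.30*2.56^i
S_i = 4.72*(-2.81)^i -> [4.72, -13.26, 37.27, -104.73, 294.28]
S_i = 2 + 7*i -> [2, 9, 16, 23, 30]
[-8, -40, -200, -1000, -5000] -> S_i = -8*5^i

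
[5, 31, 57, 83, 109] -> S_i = 5 + 26*i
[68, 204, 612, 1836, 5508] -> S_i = 68*3^i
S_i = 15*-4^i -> [15, -60, 240, -960, 3840]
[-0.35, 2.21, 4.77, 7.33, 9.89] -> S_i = -0.35 + 2.56*i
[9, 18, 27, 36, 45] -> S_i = 9 + 9*i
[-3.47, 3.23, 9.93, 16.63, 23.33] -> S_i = -3.47 + 6.70*i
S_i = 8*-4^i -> [8, -32, 128, -512, 2048]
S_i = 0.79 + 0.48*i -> [0.79, 1.27, 1.75, 2.23, 2.71]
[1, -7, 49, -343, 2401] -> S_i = 1*-7^i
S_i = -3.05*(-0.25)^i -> [-3.05, 0.76, -0.19, 0.05, -0.01]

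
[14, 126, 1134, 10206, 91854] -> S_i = 14*9^i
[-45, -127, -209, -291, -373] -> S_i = -45 + -82*i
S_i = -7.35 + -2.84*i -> [-7.35, -10.19, -13.03, -15.87, -18.71]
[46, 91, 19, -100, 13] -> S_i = Random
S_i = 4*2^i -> [4, 8, 16, 32, 64]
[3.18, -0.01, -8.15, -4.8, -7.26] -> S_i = Random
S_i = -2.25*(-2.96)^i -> [-2.25, 6.66, -19.71, 58.35, -172.72]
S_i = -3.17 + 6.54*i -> [-3.17, 3.37, 9.91, 16.45, 22.99]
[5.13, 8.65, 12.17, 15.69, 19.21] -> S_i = 5.13 + 3.52*i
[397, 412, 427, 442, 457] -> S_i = 397 + 15*i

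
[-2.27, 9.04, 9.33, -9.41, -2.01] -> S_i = Random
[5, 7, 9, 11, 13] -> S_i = 5 + 2*i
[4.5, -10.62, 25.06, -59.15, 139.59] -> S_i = 4.50*(-2.36)^i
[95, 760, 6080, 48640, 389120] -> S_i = 95*8^i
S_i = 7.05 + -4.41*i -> [7.05, 2.64, -1.77, -6.18, -10.59]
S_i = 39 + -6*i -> [39, 33, 27, 21, 15]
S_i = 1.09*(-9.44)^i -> [1.09, -10.29, 97.13, -916.94, 8655.94]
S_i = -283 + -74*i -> [-283, -357, -431, -505, -579]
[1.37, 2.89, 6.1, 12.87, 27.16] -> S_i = 1.37*2.11^i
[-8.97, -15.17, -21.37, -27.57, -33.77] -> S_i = -8.97 + -6.20*i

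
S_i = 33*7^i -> [33, 231, 1617, 11319, 79233]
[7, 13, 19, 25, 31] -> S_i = 7 + 6*i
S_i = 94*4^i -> [94, 376, 1504, 6016, 24064]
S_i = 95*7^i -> [95, 665, 4655, 32585, 228095]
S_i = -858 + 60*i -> [-858, -798, -738, -678, -618]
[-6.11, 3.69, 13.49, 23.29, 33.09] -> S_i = -6.11 + 9.80*i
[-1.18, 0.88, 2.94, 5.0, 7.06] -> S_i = -1.18 + 2.06*i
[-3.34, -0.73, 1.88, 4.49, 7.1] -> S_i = -3.34 + 2.61*i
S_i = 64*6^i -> [64, 384, 2304, 13824, 82944]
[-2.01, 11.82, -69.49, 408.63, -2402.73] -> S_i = -2.01*(-5.88)^i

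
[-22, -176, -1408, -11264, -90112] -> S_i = -22*8^i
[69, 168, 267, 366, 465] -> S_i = 69 + 99*i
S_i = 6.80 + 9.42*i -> [6.8, 16.22, 25.64, 35.06, 44.48]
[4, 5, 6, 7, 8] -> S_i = 4 + 1*i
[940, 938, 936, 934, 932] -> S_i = 940 + -2*i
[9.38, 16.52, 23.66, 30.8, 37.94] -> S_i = 9.38 + 7.14*i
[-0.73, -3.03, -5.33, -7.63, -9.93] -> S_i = -0.73 + -2.30*i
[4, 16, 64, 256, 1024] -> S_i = 4*4^i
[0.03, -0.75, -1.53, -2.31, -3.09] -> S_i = 0.03 + -0.78*i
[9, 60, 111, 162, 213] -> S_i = 9 + 51*i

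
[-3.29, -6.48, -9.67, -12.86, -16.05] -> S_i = -3.29 + -3.19*i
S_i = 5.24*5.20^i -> [5.24, 27.25, 141.69, 736.79, 3831.29]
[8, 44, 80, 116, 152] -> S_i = 8 + 36*i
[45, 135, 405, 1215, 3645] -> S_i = 45*3^i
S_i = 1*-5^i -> [1, -5, 25, -125, 625]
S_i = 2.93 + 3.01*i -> [2.93, 5.94, 8.95, 11.96, 14.97]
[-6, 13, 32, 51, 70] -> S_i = -6 + 19*i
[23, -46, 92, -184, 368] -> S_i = 23*-2^i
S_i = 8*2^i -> [8, 16, 32, 64, 128]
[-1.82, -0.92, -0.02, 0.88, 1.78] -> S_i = -1.82 + 0.90*i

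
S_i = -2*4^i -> [-2, -8, -32, -128, -512]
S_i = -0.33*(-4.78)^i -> [-0.33, 1.58, -7.54, 36.04, -172.28]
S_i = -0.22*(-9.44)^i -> [-0.22, 2.08, -19.6, 185.07, -1747.07]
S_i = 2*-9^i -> [2, -18, 162, -1458, 13122]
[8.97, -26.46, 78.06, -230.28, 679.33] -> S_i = 8.97*(-2.95)^i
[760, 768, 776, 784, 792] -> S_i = 760 + 8*i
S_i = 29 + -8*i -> [29, 21, 13, 5, -3]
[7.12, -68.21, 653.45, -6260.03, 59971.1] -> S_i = 7.12*(-9.58)^i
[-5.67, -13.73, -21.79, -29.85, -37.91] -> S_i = -5.67 + -8.06*i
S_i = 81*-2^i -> [81, -162, 324, -648, 1296]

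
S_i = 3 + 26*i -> [3, 29, 55, 81, 107]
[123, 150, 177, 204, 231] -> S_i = 123 + 27*i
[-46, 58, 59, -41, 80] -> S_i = Random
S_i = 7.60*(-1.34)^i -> [7.6, -10.18, 13.65, -18.29, 24.5]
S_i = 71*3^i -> [71, 213, 639, 1917, 5751]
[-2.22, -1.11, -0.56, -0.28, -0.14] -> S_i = -2.22*0.50^i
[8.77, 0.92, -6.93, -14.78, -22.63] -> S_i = 8.77 + -7.85*i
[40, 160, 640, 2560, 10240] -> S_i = 40*4^i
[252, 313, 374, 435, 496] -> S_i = 252 + 61*i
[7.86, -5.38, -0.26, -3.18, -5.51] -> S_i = Random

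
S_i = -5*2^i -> [-5, -10, -20, -40, -80]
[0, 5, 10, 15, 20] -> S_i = 0 + 5*i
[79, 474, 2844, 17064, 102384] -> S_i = 79*6^i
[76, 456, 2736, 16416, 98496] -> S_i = 76*6^i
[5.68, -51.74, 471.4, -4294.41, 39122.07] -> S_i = 5.68*(-9.11)^i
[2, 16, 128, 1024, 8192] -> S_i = 2*8^i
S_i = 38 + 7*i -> [38, 45, 52, 59, 66]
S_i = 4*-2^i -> [4, -8, 16, -32, 64]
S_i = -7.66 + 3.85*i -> [-7.66, -3.81, 0.04, 3.89, 7.74]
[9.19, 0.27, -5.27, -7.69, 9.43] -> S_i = Random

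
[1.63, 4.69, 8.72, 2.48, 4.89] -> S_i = Random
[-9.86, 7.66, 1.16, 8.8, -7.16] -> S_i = Random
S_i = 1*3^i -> [1, 3, 9, 27, 81]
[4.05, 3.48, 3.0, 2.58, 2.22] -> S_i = 4.05*0.86^i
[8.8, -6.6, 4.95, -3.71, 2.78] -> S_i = 8.80*(-0.75)^i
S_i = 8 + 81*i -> [8, 89, 170, 251, 332]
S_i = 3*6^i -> [3, 18, 108, 648, 3888]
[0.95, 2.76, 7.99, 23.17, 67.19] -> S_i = 0.95*2.90^i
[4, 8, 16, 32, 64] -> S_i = 4*2^i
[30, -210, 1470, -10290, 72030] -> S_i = 30*-7^i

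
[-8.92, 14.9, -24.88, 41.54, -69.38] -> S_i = -8.92*(-1.67)^i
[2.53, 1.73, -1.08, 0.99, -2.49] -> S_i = Random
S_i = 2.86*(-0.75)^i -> [2.86, -2.14, 1.61, -1.21, 0.9]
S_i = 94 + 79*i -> [94, 173, 252, 331, 410]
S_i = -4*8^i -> [-4, -32, -256, -2048, -16384]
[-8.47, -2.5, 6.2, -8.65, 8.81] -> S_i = Random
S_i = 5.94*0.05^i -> [5.94, 0.3, 0.01, 0.0, 0.0]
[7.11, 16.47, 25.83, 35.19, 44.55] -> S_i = 7.11 + 9.36*i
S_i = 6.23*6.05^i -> [6.23, 37.69, 228.03, 1379.6, 8346.6]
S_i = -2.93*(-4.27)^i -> [-2.93, 12.51, -53.42, 228.11, -974.05]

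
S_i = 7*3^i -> [7, 21, 63, 189, 567]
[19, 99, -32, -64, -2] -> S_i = Random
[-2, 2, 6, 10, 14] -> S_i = -2 + 4*i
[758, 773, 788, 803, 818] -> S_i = 758 + 15*i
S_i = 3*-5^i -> [3, -15, 75, -375, 1875]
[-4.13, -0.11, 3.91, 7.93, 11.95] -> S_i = -4.13 + 4.02*i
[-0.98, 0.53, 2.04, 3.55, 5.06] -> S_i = -0.98 + 1.51*i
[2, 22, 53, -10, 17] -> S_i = Random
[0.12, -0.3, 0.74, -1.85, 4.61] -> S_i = 0.12*(-2.49)^i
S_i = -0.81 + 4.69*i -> [-0.81, 3.88, 8.57, 13.26, 17.95]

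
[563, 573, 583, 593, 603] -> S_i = 563 + 10*i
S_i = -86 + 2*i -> [-86, -84, -82, -80, -78]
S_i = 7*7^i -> [7, 49, 343, 2401, 16807]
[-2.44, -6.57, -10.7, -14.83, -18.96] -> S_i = -2.44 + -4.13*i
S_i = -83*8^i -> [-83, -664, -5312, -42496, -339968]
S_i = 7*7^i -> [7, 49, 343, 2401, 16807]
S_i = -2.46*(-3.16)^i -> [-2.46, 7.77, -24.56, 77.62, -245.29]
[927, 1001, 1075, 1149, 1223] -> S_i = 927 + 74*i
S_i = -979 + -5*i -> [-979, -984, -989, -994, -999]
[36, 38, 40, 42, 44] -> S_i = 36 + 2*i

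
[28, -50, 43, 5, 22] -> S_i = Random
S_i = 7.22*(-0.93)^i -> [7.22, -6.71, 6.24, -5.81, 5.4]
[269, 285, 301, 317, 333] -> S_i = 269 + 16*i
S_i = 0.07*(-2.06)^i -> [0.07, -0.14, 0.3, -0.61, 1.26]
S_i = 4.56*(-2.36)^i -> [4.56, -10.76, 25.4, -59.94, 141.45]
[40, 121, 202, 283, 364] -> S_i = 40 + 81*i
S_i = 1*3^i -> [1, 3, 9, 27, 81]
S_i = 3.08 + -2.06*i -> [3.08, 1.02, -1.04, -3.1, -5.16]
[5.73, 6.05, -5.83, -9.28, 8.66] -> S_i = Random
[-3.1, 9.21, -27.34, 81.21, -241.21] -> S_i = -3.10*(-2.97)^i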